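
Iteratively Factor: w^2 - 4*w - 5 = (w + 1)*(w - 5)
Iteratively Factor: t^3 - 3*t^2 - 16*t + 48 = (t + 4)*(t^2 - 7*t + 12) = (t - 4)*(t + 4)*(t - 3)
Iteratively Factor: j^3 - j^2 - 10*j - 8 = (j + 2)*(j^2 - 3*j - 4) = (j - 4)*(j + 2)*(j + 1)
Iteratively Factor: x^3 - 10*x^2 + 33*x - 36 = (x - 3)*(x^2 - 7*x + 12) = (x - 4)*(x - 3)*(x - 3)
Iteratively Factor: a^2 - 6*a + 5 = (a - 1)*(a - 5)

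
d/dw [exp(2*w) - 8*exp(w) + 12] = 2*(exp(w) - 4)*exp(w)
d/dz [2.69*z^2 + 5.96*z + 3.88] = 5.38*z + 5.96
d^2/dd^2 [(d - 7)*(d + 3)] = 2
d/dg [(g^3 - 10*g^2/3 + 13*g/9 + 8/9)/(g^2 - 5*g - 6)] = (9*g^4 - 90*g^3 - 25*g^2 + 344*g - 38)/(9*(g^4 - 10*g^3 + 13*g^2 + 60*g + 36))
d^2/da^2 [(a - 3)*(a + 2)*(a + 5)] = 6*a + 8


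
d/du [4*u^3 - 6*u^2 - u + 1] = 12*u^2 - 12*u - 1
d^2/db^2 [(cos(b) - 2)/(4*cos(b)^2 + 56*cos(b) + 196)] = (-303*cos(b)/4 + 18*cos(2*b) - cos(3*b)/4 - 22)/(4*(cos(b) + 7)^4)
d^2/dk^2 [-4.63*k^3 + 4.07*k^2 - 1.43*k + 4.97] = 8.14 - 27.78*k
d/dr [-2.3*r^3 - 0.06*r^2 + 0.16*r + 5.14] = -6.9*r^2 - 0.12*r + 0.16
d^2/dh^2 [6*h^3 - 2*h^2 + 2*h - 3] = 36*h - 4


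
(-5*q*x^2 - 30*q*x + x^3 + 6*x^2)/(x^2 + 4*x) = (-5*q*x - 30*q + x^2 + 6*x)/(x + 4)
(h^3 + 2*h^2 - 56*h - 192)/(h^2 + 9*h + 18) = (h^2 - 4*h - 32)/(h + 3)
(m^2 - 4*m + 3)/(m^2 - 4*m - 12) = (-m^2 + 4*m - 3)/(-m^2 + 4*m + 12)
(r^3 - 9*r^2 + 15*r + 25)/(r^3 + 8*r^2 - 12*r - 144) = (r^3 - 9*r^2 + 15*r + 25)/(r^3 + 8*r^2 - 12*r - 144)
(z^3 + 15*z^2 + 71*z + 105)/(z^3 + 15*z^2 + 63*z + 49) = (z^2 + 8*z + 15)/(z^2 + 8*z + 7)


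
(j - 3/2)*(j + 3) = j^2 + 3*j/2 - 9/2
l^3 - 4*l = l*(l - 2)*(l + 2)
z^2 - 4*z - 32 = (z - 8)*(z + 4)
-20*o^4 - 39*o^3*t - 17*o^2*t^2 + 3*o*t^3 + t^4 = (-4*o + t)*(o + t)^2*(5*o + t)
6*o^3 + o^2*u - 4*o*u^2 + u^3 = (-3*o + u)*(-2*o + u)*(o + u)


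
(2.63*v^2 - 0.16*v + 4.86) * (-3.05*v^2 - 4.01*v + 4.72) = -8.0215*v^4 - 10.0583*v^3 - 1.7678*v^2 - 20.2438*v + 22.9392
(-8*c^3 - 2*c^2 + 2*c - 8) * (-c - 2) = 8*c^4 + 18*c^3 + 2*c^2 + 4*c + 16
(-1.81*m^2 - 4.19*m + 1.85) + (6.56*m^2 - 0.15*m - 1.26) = 4.75*m^2 - 4.34*m + 0.59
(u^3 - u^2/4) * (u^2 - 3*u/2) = u^5 - 7*u^4/4 + 3*u^3/8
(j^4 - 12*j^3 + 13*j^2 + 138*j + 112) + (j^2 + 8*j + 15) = j^4 - 12*j^3 + 14*j^2 + 146*j + 127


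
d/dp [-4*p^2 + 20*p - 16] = 20 - 8*p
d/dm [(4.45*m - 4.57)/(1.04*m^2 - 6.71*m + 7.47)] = (-4.628*m^2 + 9.5056*m + 2.5768)/(1.0816*m^4 - 13.9568*m^3 + 60.5617*m^2 - 100.2474*m + 55.8009)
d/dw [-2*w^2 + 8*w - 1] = 8 - 4*w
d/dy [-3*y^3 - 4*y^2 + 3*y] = -9*y^2 - 8*y + 3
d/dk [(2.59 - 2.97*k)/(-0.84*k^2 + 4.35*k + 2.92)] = (-2.4948*k^2 + 4.3512*k - 19.9389)/(0.7056*k^4 - 7.308*k^3 + 14.0169*k^2 + 25.404*k + 8.5264)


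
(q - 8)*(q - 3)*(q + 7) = q^3 - 4*q^2 - 53*q + 168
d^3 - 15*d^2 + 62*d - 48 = (d - 8)*(d - 6)*(d - 1)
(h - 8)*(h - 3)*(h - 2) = h^3 - 13*h^2 + 46*h - 48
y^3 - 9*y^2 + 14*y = y*(y - 7)*(y - 2)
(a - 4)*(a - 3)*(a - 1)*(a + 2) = a^4 - 6*a^3 + 3*a^2 + 26*a - 24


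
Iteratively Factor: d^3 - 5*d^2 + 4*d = (d - 4)*(d^2 - d) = (d - 4)*(d - 1)*(d)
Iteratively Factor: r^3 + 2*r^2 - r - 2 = (r - 1)*(r^2 + 3*r + 2) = (r - 1)*(r + 1)*(r + 2)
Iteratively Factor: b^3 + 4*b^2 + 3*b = (b + 1)*(b^2 + 3*b) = b*(b + 1)*(b + 3)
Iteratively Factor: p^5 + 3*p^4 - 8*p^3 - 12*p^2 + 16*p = (p - 1)*(p^4 + 4*p^3 - 4*p^2 - 16*p) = (p - 1)*(p + 4)*(p^3 - 4*p) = (p - 1)*(p + 2)*(p + 4)*(p^2 - 2*p) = p*(p - 1)*(p + 2)*(p + 4)*(p - 2)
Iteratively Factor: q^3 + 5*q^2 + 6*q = (q)*(q^2 + 5*q + 6) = q*(q + 2)*(q + 3)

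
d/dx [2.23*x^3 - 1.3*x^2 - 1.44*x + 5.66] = 6.69*x^2 - 2.6*x - 1.44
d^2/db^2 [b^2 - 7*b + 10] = 2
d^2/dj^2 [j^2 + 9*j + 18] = 2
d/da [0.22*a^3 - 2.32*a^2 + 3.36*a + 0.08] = 0.66*a^2 - 4.64*a + 3.36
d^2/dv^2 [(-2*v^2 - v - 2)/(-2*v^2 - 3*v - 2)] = 8*(-2*v^3 + 6*v + 3)/(8*v^6 + 36*v^5 + 78*v^4 + 99*v^3 + 78*v^2 + 36*v + 8)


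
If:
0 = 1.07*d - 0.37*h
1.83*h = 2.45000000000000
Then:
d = 0.46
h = 1.34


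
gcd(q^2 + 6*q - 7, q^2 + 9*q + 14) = q + 7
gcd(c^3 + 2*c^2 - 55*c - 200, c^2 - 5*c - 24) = c - 8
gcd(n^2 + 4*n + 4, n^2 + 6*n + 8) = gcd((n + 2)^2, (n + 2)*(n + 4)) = n + 2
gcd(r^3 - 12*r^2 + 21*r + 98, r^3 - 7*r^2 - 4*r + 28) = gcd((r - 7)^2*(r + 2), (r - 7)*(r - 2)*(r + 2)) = r^2 - 5*r - 14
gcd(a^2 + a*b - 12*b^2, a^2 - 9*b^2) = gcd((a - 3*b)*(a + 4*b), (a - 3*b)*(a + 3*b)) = a - 3*b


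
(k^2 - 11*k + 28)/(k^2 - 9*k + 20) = (k - 7)/(k - 5)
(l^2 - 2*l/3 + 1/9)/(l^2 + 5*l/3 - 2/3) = (l - 1/3)/(l + 2)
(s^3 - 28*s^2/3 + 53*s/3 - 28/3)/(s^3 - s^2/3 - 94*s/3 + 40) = (s^2 - 8*s + 7)/(s^2 + s - 30)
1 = 1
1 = 1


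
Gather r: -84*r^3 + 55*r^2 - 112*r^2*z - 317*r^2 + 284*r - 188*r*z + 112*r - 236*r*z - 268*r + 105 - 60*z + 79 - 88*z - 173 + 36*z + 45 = -84*r^3 + r^2*(-112*z - 262) + r*(128 - 424*z) - 112*z + 56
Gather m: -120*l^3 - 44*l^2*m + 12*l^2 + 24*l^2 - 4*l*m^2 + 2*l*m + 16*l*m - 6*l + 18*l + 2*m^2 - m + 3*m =-120*l^3 + 36*l^2 + 12*l + m^2*(2 - 4*l) + m*(-44*l^2 + 18*l + 2)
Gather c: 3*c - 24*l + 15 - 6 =3*c - 24*l + 9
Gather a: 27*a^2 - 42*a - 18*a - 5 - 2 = 27*a^2 - 60*a - 7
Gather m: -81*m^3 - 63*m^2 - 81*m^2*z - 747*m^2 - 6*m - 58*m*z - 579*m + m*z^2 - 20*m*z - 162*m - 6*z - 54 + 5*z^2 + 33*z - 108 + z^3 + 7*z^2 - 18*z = -81*m^3 + m^2*(-81*z - 810) + m*(z^2 - 78*z - 747) + z^3 + 12*z^2 + 9*z - 162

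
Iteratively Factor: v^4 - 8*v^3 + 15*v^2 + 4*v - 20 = (v - 2)*(v^3 - 6*v^2 + 3*v + 10) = (v - 2)^2*(v^2 - 4*v - 5) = (v - 5)*(v - 2)^2*(v + 1)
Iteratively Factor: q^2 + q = (q + 1)*(q)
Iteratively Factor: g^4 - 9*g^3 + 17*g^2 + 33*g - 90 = (g - 5)*(g^3 - 4*g^2 - 3*g + 18) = (g - 5)*(g + 2)*(g^2 - 6*g + 9) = (g - 5)*(g - 3)*(g + 2)*(g - 3)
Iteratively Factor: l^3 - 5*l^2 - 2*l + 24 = (l + 2)*(l^2 - 7*l + 12) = (l - 3)*(l + 2)*(l - 4)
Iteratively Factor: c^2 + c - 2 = (c - 1)*(c + 2)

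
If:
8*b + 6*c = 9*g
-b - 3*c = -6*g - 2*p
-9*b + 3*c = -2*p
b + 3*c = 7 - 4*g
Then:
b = 21/127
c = 140/127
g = 112/127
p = -231/254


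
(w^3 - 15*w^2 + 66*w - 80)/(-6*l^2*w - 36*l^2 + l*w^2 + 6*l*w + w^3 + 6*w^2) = (w^3 - 15*w^2 + 66*w - 80)/(-6*l^2*w - 36*l^2 + l*w^2 + 6*l*w + w^3 + 6*w^2)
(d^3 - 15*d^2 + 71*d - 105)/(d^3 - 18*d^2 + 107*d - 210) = (d - 3)/(d - 6)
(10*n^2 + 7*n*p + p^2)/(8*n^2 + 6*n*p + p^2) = (5*n + p)/(4*n + p)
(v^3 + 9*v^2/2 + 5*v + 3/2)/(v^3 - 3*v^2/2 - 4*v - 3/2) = (v + 3)/(v - 3)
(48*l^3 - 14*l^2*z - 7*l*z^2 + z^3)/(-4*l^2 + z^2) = (-24*l^2 - 5*l*z + z^2)/(2*l + z)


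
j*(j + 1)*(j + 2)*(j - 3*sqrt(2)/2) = j^4 - 3*sqrt(2)*j^3/2 + 3*j^3 - 9*sqrt(2)*j^2/2 + 2*j^2 - 3*sqrt(2)*j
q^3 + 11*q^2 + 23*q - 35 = (q - 1)*(q + 5)*(q + 7)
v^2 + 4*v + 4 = (v + 2)^2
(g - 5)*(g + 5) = g^2 - 25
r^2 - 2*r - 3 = (r - 3)*(r + 1)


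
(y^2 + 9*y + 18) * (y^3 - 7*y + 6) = y^5 + 9*y^4 + 11*y^3 - 57*y^2 - 72*y + 108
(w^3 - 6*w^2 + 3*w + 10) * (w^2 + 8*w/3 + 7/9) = w^5 - 10*w^4/3 - 110*w^3/9 + 40*w^2/3 + 29*w + 70/9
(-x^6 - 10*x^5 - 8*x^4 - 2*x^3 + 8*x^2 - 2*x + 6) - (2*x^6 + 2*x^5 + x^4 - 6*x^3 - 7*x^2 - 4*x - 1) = -3*x^6 - 12*x^5 - 9*x^4 + 4*x^3 + 15*x^2 + 2*x + 7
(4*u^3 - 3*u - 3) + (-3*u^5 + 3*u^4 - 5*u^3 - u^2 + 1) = -3*u^5 + 3*u^4 - u^3 - u^2 - 3*u - 2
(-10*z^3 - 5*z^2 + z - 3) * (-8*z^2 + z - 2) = 80*z^5 + 30*z^4 + 7*z^3 + 35*z^2 - 5*z + 6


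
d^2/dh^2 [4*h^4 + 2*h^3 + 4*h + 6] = 12*h*(4*h + 1)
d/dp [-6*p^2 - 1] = -12*p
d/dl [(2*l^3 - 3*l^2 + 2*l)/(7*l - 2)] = (28*l^3 - 33*l^2 + 12*l - 4)/(49*l^2 - 28*l + 4)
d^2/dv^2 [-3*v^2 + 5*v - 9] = -6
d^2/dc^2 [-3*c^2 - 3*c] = -6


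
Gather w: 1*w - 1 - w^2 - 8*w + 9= -w^2 - 7*w + 8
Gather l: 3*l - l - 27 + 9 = 2*l - 18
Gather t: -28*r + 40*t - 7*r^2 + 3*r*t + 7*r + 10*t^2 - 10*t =-7*r^2 - 21*r + 10*t^2 + t*(3*r + 30)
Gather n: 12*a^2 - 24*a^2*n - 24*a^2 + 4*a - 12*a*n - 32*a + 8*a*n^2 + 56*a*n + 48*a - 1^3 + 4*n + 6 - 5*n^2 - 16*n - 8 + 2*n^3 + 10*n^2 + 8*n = -12*a^2 + 20*a + 2*n^3 + n^2*(8*a + 5) + n*(-24*a^2 + 44*a - 4) - 3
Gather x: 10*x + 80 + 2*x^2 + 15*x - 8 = 2*x^2 + 25*x + 72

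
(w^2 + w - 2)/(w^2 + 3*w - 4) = (w + 2)/(w + 4)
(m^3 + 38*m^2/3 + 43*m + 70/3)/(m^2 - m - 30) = (3*m^2 + 23*m + 14)/(3*(m - 6))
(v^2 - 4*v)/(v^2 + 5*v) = (v - 4)/(v + 5)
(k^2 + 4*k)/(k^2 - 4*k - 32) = k/(k - 8)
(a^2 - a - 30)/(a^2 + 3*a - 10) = (a - 6)/(a - 2)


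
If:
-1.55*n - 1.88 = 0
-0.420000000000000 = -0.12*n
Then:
No Solution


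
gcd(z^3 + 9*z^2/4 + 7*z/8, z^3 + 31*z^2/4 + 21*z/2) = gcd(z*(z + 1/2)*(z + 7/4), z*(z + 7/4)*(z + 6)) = z^2 + 7*z/4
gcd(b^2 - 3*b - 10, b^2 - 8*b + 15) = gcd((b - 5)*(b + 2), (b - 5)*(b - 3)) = b - 5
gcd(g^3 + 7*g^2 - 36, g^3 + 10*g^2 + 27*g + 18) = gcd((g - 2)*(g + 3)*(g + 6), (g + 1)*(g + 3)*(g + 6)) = g^2 + 9*g + 18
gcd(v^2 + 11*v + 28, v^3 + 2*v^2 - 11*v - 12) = v + 4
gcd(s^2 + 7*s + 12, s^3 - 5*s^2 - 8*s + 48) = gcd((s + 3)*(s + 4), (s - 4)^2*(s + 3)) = s + 3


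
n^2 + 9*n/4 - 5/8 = (n - 1/4)*(n + 5/2)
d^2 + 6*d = d*(d + 6)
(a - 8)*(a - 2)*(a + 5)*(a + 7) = a^4 + 2*a^3 - 69*a^2 - 158*a + 560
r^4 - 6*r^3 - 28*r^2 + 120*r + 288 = (r - 6)^2*(r + 2)*(r + 4)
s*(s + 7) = s^2 + 7*s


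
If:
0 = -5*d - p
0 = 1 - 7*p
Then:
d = -1/35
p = 1/7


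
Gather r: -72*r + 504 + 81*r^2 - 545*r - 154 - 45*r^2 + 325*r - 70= 36*r^2 - 292*r + 280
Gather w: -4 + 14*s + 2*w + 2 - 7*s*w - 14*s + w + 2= w*(3 - 7*s)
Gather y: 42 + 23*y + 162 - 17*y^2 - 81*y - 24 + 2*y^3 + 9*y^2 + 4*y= 2*y^3 - 8*y^2 - 54*y + 180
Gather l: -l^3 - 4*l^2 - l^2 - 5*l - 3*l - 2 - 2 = -l^3 - 5*l^2 - 8*l - 4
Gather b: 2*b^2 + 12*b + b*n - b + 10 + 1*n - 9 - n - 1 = 2*b^2 + b*(n + 11)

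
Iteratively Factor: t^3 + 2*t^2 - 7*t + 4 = (t - 1)*(t^2 + 3*t - 4) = (t - 1)^2*(t + 4)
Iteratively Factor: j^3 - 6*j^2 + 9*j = (j - 3)*(j^2 - 3*j) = j*(j - 3)*(j - 3)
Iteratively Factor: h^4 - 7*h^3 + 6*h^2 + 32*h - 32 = (h - 1)*(h^3 - 6*h^2 + 32) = (h - 1)*(h + 2)*(h^2 - 8*h + 16) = (h - 4)*(h - 1)*(h + 2)*(h - 4)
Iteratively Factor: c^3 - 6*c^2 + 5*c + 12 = (c - 4)*(c^2 - 2*c - 3) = (c - 4)*(c + 1)*(c - 3)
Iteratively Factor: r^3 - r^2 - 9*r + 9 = (r - 1)*(r^2 - 9) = (r - 1)*(r + 3)*(r - 3)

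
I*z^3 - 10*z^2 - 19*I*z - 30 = (z + 5*I)*(z + 6*I)*(I*z + 1)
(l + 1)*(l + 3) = l^2 + 4*l + 3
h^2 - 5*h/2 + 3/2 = (h - 3/2)*(h - 1)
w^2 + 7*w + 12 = (w + 3)*(w + 4)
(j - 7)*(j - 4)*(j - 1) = j^3 - 12*j^2 + 39*j - 28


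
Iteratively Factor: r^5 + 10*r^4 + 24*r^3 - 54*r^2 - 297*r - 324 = (r - 3)*(r^4 + 13*r^3 + 63*r^2 + 135*r + 108) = (r - 3)*(r + 4)*(r^3 + 9*r^2 + 27*r + 27) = (r - 3)*(r + 3)*(r + 4)*(r^2 + 6*r + 9) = (r - 3)*(r + 3)^2*(r + 4)*(r + 3)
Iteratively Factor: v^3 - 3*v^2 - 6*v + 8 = (v - 1)*(v^2 - 2*v - 8) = (v - 1)*(v + 2)*(v - 4)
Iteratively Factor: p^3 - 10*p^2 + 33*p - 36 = (p - 3)*(p^2 - 7*p + 12) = (p - 3)^2*(p - 4)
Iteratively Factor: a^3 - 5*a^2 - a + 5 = (a - 5)*(a^2 - 1) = (a - 5)*(a + 1)*(a - 1)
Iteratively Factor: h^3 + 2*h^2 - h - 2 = (h + 1)*(h^2 + h - 2) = (h - 1)*(h + 1)*(h + 2)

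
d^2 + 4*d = d*(d + 4)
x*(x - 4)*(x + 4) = x^3 - 16*x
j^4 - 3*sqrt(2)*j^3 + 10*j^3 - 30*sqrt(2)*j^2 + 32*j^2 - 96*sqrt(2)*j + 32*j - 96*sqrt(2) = (j + 2)*(j + 4)^2*(j - 3*sqrt(2))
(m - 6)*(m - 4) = m^2 - 10*m + 24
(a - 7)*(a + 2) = a^2 - 5*a - 14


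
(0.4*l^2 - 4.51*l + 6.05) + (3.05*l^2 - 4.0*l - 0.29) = 3.45*l^2 - 8.51*l + 5.76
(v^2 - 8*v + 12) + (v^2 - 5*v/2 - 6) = 2*v^2 - 21*v/2 + 6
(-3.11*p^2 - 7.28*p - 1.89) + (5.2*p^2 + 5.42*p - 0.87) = 2.09*p^2 - 1.86*p - 2.76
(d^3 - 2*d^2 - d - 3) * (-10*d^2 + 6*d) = -10*d^5 + 26*d^4 - 2*d^3 + 24*d^2 - 18*d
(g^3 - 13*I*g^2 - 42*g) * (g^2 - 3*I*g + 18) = g^5 - 16*I*g^4 - 63*g^3 - 108*I*g^2 - 756*g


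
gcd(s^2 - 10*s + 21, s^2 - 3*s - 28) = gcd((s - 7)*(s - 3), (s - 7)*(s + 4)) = s - 7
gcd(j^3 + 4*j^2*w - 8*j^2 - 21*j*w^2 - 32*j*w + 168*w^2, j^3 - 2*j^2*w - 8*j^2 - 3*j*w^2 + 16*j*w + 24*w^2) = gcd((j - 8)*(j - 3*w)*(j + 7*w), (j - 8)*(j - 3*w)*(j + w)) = -j^2 + 3*j*w + 8*j - 24*w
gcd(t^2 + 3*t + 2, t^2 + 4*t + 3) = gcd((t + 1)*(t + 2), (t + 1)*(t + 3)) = t + 1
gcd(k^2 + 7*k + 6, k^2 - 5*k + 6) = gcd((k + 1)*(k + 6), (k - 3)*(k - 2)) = 1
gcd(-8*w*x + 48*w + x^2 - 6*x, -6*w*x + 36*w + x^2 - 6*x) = x - 6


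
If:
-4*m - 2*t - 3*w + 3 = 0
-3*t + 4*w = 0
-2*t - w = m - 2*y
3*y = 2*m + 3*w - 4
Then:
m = 181/77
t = -116/77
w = -87/77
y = -69/77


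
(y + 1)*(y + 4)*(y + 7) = y^3 + 12*y^2 + 39*y + 28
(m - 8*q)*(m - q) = m^2 - 9*m*q + 8*q^2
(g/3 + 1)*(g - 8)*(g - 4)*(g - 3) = g^4/3 - 4*g^3 + 23*g^2/3 + 36*g - 96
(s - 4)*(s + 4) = s^2 - 16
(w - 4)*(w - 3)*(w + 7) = w^3 - 37*w + 84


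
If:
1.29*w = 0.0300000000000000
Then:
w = 0.02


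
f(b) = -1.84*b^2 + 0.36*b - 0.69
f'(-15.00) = 55.56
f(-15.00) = -420.09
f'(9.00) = -32.76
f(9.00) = -146.49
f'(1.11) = -3.72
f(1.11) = -2.56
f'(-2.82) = 10.74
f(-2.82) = -16.34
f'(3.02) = -10.75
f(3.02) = -16.38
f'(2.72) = -9.65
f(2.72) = -13.32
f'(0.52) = -1.55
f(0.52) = -1.00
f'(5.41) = -19.55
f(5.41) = -52.60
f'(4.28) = -15.39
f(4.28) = -32.86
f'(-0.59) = 2.53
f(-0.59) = -1.54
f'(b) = 0.36 - 3.68*b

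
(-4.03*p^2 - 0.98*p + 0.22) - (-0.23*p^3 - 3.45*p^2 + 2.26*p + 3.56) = 0.23*p^3 - 0.58*p^2 - 3.24*p - 3.34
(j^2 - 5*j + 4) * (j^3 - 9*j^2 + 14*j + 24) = j^5 - 14*j^4 + 63*j^3 - 82*j^2 - 64*j + 96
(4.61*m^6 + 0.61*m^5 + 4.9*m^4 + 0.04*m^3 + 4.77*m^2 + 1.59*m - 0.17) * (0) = 0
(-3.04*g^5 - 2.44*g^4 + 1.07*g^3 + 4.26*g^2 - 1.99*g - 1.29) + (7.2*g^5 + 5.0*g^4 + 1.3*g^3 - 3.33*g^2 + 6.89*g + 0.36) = 4.16*g^5 + 2.56*g^4 + 2.37*g^3 + 0.93*g^2 + 4.9*g - 0.93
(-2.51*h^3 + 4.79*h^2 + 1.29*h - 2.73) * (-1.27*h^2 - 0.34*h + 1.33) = 3.1877*h^5 - 5.2299*h^4 - 6.6052*h^3 + 9.3992*h^2 + 2.6439*h - 3.6309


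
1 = 1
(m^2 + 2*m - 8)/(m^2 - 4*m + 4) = (m + 4)/(m - 2)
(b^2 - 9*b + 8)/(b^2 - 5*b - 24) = (b - 1)/(b + 3)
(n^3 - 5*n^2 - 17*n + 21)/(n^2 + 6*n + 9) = (n^2 - 8*n + 7)/(n + 3)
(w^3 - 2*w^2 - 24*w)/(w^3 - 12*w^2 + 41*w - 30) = w*(w + 4)/(w^2 - 6*w + 5)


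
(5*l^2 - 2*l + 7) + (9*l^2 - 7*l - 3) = 14*l^2 - 9*l + 4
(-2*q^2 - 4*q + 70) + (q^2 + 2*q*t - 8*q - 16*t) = -q^2 + 2*q*t - 12*q - 16*t + 70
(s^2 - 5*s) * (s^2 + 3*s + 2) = s^4 - 2*s^3 - 13*s^2 - 10*s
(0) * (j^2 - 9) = 0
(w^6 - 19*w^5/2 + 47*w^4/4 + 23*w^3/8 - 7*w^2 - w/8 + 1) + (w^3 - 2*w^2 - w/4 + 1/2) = w^6 - 19*w^5/2 + 47*w^4/4 + 31*w^3/8 - 9*w^2 - 3*w/8 + 3/2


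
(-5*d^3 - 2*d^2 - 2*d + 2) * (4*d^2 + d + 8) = -20*d^5 - 13*d^4 - 50*d^3 - 10*d^2 - 14*d + 16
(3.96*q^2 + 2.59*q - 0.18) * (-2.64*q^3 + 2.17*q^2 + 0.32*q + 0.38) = -10.4544*q^5 + 1.7556*q^4 + 7.3627*q^3 + 1.943*q^2 + 0.9266*q - 0.0684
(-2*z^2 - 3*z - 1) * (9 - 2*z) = 4*z^3 - 12*z^2 - 25*z - 9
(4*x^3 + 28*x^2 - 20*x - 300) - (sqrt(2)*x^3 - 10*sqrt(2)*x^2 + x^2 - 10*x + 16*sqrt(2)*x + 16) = -sqrt(2)*x^3 + 4*x^3 + 10*sqrt(2)*x^2 + 27*x^2 - 16*sqrt(2)*x - 10*x - 316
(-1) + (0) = -1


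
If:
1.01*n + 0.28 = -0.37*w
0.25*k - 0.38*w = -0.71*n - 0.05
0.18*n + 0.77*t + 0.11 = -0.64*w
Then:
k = 2.56039603960396*w + 0.587326732673267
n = -0.366336633663366*w - 0.277227722772277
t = -0.745531696026746*w - 0.0780506622090781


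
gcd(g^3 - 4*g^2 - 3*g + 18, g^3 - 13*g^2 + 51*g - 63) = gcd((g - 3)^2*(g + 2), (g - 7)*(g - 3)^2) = g^2 - 6*g + 9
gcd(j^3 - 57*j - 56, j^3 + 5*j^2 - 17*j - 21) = j^2 + 8*j + 7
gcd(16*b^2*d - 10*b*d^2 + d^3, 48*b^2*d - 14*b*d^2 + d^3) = 8*b*d - d^2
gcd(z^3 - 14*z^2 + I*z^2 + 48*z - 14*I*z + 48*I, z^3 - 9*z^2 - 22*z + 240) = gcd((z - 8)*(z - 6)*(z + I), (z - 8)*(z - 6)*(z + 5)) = z^2 - 14*z + 48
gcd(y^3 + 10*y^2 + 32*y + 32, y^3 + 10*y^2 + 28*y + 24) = y + 2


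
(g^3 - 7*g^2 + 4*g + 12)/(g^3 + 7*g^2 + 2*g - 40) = (g^2 - 5*g - 6)/(g^2 + 9*g + 20)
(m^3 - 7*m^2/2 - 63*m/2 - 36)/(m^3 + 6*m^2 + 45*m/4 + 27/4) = 2*(m - 8)/(2*m + 3)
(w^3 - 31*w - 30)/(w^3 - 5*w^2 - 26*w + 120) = (w + 1)/(w - 4)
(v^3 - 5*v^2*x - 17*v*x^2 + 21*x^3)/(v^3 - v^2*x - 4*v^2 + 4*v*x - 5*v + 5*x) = (v^2 - 4*v*x - 21*x^2)/(v^2 - 4*v - 5)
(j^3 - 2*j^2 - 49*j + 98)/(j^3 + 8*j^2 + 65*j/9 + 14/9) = 9*(j^2 - 9*j + 14)/(9*j^2 + 9*j + 2)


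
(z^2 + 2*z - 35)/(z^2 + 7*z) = (z - 5)/z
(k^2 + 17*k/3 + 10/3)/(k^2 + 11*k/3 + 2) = (k + 5)/(k + 3)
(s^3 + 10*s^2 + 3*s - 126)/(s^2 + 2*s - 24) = (s^2 + 4*s - 21)/(s - 4)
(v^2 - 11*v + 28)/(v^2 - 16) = (v - 7)/(v + 4)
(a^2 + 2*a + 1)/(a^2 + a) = (a + 1)/a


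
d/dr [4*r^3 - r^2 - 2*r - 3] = 12*r^2 - 2*r - 2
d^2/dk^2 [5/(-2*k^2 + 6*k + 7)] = 20*(-2*k^2 + 6*k + 2*(2*k - 3)^2 + 7)/(-2*k^2 + 6*k + 7)^3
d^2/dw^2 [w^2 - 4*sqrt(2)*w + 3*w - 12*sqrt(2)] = 2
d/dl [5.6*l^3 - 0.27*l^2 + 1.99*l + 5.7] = 16.8*l^2 - 0.54*l + 1.99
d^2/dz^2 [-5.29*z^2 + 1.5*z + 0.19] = -10.5800000000000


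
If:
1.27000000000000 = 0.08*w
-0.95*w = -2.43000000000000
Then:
No Solution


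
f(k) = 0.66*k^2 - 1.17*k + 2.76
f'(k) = 1.32*k - 1.17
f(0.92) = 2.24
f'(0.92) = 0.04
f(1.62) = 2.60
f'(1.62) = 0.97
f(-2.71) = 10.78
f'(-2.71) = -4.75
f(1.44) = 2.44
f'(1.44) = 0.73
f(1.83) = 2.83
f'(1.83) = 1.25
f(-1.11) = 4.87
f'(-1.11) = -2.64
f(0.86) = 2.24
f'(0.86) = -0.03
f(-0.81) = 4.14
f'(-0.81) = -2.24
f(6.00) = 19.50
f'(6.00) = 6.75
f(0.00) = 2.76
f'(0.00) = -1.17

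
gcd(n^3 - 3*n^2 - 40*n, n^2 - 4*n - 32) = n - 8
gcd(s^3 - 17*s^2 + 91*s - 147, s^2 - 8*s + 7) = s - 7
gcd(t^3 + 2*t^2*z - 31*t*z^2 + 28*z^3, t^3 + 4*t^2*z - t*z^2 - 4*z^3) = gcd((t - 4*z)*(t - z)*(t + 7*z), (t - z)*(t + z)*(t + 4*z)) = -t + z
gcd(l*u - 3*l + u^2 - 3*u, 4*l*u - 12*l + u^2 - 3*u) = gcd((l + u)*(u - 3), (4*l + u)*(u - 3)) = u - 3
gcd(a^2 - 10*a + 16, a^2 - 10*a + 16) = a^2 - 10*a + 16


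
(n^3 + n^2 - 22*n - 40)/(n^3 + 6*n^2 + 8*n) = (n - 5)/n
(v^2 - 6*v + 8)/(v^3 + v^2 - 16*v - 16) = (v - 2)/(v^2 + 5*v + 4)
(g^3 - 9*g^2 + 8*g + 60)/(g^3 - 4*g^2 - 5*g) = (g^2 - 4*g - 12)/(g*(g + 1))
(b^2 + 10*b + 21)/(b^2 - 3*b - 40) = (b^2 + 10*b + 21)/(b^2 - 3*b - 40)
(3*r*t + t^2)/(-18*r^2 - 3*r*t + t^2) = -t/(6*r - t)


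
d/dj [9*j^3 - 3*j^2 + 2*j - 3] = 27*j^2 - 6*j + 2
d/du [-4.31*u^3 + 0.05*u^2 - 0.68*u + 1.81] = -12.93*u^2 + 0.1*u - 0.68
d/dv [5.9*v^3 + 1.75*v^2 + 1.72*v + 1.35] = 17.7*v^2 + 3.5*v + 1.72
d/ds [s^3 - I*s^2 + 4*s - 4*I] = 3*s^2 - 2*I*s + 4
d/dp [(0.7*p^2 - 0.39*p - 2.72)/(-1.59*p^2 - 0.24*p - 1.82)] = (-0.7881*p^2 - 11.1976*p + 0.0570000000000001)/(2.5281*p^4 + 0.7632*p^3 + 5.8452*p^2 + 0.8736*p + 3.3124)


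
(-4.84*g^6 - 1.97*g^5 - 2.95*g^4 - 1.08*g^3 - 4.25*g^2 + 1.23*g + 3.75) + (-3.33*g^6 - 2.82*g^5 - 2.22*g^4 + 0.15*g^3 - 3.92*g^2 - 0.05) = -8.17*g^6 - 4.79*g^5 - 5.17*g^4 - 0.93*g^3 - 8.17*g^2 + 1.23*g + 3.7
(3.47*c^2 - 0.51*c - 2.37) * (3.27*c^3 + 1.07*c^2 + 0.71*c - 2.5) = 11.3469*c^5 + 2.0452*c^4 - 5.8319*c^3 - 11.573*c^2 - 0.4077*c + 5.925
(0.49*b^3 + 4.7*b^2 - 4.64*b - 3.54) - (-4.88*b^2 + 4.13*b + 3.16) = 0.49*b^3 + 9.58*b^2 - 8.77*b - 6.7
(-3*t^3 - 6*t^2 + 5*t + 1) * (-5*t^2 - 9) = 15*t^5 + 30*t^4 + 2*t^3 + 49*t^2 - 45*t - 9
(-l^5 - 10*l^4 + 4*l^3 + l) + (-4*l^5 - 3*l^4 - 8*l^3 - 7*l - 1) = -5*l^5 - 13*l^4 - 4*l^3 - 6*l - 1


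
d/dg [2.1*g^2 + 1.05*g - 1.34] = 4.2*g + 1.05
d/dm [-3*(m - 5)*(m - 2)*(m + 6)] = -9*m^2 + 6*m + 96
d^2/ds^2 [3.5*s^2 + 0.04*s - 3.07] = 7.00000000000000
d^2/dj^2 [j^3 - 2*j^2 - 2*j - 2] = 6*j - 4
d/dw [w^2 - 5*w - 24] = 2*w - 5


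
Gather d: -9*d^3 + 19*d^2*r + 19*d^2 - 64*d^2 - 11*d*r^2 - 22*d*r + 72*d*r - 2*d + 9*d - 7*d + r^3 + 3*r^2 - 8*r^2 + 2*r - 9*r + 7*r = -9*d^3 + d^2*(19*r - 45) + d*(-11*r^2 + 50*r) + r^3 - 5*r^2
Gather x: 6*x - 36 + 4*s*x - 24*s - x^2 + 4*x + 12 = -24*s - x^2 + x*(4*s + 10) - 24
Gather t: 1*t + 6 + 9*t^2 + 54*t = 9*t^2 + 55*t + 6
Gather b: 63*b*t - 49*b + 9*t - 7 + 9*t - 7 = b*(63*t - 49) + 18*t - 14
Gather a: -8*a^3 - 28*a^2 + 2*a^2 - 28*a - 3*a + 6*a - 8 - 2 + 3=-8*a^3 - 26*a^2 - 25*a - 7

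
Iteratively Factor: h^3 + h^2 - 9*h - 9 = (h + 3)*(h^2 - 2*h - 3) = (h - 3)*(h + 3)*(h + 1)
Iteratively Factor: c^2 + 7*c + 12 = (c + 3)*(c + 4)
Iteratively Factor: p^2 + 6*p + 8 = (p + 4)*(p + 2)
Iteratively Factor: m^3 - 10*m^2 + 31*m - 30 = (m - 5)*(m^2 - 5*m + 6) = (m - 5)*(m - 2)*(m - 3)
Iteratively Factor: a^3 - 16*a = (a + 4)*(a^2 - 4*a) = a*(a + 4)*(a - 4)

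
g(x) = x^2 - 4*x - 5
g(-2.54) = 11.61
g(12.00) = 91.00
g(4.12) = -4.51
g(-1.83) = 5.67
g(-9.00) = 112.00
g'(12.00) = 20.00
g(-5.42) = 46.06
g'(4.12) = 4.24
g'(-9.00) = -22.00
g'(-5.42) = -14.84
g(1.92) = -8.99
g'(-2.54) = -9.08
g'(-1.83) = -7.66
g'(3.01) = 2.02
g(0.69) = -7.28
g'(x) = 2*x - 4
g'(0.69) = -2.62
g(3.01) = -7.98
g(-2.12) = 7.97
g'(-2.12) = -8.24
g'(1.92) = -0.16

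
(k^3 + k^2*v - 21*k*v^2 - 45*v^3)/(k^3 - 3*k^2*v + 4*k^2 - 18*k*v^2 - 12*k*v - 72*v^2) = (-k^2 + 2*k*v + 15*v^2)/(-k^2 + 6*k*v - 4*k + 24*v)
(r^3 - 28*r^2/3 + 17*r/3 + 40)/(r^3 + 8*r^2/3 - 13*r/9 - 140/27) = 9*(r^2 - 11*r + 24)/(9*r^2 + 9*r - 28)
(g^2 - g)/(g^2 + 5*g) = (g - 1)/(g + 5)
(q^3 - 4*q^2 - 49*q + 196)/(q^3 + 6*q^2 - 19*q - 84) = (q - 7)/(q + 3)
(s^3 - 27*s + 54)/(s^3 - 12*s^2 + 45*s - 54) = (s + 6)/(s - 6)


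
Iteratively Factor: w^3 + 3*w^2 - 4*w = (w + 4)*(w^2 - w) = w*(w + 4)*(w - 1)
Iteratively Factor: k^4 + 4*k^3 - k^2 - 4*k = (k + 4)*(k^3 - k) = k*(k + 4)*(k^2 - 1) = k*(k + 1)*(k + 4)*(k - 1)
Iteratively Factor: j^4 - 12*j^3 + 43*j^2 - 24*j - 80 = (j + 1)*(j^3 - 13*j^2 + 56*j - 80) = (j - 5)*(j + 1)*(j^2 - 8*j + 16) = (j - 5)*(j - 4)*(j + 1)*(j - 4)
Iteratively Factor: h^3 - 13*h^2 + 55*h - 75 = (h - 3)*(h^2 - 10*h + 25) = (h - 5)*(h - 3)*(h - 5)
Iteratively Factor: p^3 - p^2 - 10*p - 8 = (p + 1)*(p^2 - 2*p - 8) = (p + 1)*(p + 2)*(p - 4)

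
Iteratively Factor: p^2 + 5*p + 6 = (p + 2)*(p + 3)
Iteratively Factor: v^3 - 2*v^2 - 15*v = (v - 5)*(v^2 + 3*v) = (v - 5)*(v + 3)*(v)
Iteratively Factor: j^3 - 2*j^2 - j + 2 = (j - 2)*(j^2 - 1) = (j - 2)*(j + 1)*(j - 1)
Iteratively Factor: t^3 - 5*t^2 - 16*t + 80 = (t - 4)*(t^2 - t - 20) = (t - 5)*(t - 4)*(t + 4)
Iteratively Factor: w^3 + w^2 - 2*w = (w)*(w^2 + w - 2) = w*(w - 1)*(w + 2)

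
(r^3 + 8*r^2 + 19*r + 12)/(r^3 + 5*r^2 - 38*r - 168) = (r^2 + 4*r + 3)/(r^2 + r - 42)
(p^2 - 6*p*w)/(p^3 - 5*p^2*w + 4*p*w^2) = (p - 6*w)/(p^2 - 5*p*w + 4*w^2)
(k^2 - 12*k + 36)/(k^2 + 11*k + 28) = (k^2 - 12*k + 36)/(k^2 + 11*k + 28)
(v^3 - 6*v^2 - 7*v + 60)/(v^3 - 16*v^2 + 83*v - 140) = (v + 3)/(v - 7)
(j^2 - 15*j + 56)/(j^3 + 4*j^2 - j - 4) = (j^2 - 15*j + 56)/(j^3 + 4*j^2 - j - 4)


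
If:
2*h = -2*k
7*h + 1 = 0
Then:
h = -1/7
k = 1/7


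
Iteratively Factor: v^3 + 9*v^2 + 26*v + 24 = (v + 3)*(v^2 + 6*v + 8) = (v + 2)*(v + 3)*(v + 4)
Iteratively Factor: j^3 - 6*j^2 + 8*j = (j - 4)*(j^2 - 2*j) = j*(j - 4)*(j - 2)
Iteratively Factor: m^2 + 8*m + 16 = (m + 4)*(m + 4)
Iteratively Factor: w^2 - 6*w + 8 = (w - 4)*(w - 2)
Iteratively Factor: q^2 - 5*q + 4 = (q - 1)*(q - 4)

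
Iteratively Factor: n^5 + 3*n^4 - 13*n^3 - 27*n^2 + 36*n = (n - 1)*(n^4 + 4*n^3 - 9*n^2 - 36*n) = n*(n - 1)*(n^3 + 4*n^2 - 9*n - 36) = n*(n - 1)*(n + 4)*(n^2 - 9) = n*(n - 1)*(n + 3)*(n + 4)*(n - 3)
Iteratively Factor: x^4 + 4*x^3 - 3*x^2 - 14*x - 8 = (x + 1)*(x^3 + 3*x^2 - 6*x - 8) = (x - 2)*(x + 1)*(x^2 + 5*x + 4) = (x - 2)*(x + 1)*(x + 4)*(x + 1)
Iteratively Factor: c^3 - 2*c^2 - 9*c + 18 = (c - 2)*(c^2 - 9) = (c - 2)*(c + 3)*(c - 3)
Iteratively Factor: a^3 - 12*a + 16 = (a - 2)*(a^2 + 2*a - 8) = (a - 2)^2*(a + 4)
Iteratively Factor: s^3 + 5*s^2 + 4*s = (s + 4)*(s^2 + s) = s*(s + 4)*(s + 1)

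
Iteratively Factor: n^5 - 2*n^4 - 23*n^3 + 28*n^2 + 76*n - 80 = (n - 1)*(n^4 - n^3 - 24*n^2 + 4*n + 80) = (n - 5)*(n - 1)*(n^3 + 4*n^2 - 4*n - 16) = (n - 5)*(n - 1)*(n + 2)*(n^2 + 2*n - 8) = (n - 5)*(n - 2)*(n - 1)*(n + 2)*(n + 4)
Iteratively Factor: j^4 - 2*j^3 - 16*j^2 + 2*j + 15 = (j - 5)*(j^3 + 3*j^2 - j - 3) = (j - 5)*(j + 3)*(j^2 - 1) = (j - 5)*(j - 1)*(j + 3)*(j + 1)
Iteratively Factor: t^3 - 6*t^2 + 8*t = (t)*(t^2 - 6*t + 8) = t*(t - 4)*(t - 2)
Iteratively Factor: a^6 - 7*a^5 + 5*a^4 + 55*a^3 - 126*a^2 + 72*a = (a - 1)*(a^5 - 6*a^4 - a^3 + 54*a^2 - 72*a) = (a - 4)*(a - 1)*(a^4 - 2*a^3 - 9*a^2 + 18*a) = (a - 4)*(a - 3)*(a - 1)*(a^3 + a^2 - 6*a) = a*(a - 4)*(a - 3)*(a - 1)*(a^2 + a - 6) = a*(a - 4)*(a - 3)*(a - 1)*(a + 3)*(a - 2)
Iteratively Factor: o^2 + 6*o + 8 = (o + 2)*(o + 4)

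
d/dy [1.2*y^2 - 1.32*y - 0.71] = 2.4*y - 1.32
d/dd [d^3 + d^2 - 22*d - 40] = 3*d^2 + 2*d - 22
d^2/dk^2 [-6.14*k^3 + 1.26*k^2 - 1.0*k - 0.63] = 2.52 - 36.84*k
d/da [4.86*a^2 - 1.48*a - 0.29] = 9.72*a - 1.48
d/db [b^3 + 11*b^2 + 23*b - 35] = 3*b^2 + 22*b + 23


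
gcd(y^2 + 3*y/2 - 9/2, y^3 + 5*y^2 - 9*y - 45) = y + 3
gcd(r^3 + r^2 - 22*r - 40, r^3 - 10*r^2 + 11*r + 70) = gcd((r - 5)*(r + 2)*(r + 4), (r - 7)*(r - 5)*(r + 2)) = r^2 - 3*r - 10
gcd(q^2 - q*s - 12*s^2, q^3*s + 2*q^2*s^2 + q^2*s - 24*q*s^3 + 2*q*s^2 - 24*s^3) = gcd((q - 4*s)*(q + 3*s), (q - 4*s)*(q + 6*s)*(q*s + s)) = q - 4*s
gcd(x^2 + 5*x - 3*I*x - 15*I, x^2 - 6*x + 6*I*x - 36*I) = 1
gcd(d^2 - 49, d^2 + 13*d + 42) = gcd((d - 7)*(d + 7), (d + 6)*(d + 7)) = d + 7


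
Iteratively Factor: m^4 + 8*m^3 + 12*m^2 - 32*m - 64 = (m - 2)*(m^3 + 10*m^2 + 32*m + 32) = (m - 2)*(m + 2)*(m^2 + 8*m + 16) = (m - 2)*(m + 2)*(m + 4)*(m + 4)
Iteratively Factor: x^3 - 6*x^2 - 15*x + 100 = (x - 5)*(x^2 - x - 20) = (x - 5)*(x + 4)*(x - 5)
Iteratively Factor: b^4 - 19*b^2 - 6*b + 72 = (b + 3)*(b^3 - 3*b^2 - 10*b + 24) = (b - 2)*(b + 3)*(b^2 - b - 12) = (b - 2)*(b + 3)^2*(b - 4)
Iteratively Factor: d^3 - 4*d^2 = (d)*(d^2 - 4*d) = d*(d - 4)*(d)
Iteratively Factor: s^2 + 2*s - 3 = (s - 1)*(s + 3)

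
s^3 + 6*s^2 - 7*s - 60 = (s - 3)*(s + 4)*(s + 5)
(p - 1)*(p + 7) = p^2 + 6*p - 7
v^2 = v^2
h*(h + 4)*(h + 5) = h^3 + 9*h^2 + 20*h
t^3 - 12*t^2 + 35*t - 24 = (t - 8)*(t - 3)*(t - 1)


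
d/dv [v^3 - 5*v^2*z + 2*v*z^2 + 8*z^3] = 3*v^2 - 10*v*z + 2*z^2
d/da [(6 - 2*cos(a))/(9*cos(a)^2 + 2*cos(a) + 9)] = 6*(-3*cos(a)^2 + 18*cos(a) + 5)*sin(a)/(-9*sin(a)^2 + 2*cos(a) + 18)^2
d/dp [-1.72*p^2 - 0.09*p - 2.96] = -3.44*p - 0.09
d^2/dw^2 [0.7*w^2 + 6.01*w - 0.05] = 1.40000000000000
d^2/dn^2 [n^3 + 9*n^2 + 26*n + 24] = 6*n + 18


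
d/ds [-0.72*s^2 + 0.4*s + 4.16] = 0.4 - 1.44*s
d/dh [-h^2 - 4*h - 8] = -2*h - 4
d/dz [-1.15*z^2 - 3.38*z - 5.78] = -2.3*z - 3.38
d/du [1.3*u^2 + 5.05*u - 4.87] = 2.6*u + 5.05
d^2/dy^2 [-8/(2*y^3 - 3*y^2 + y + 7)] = 16*(3*(2*y - 1)*(2*y^3 - 3*y^2 + y + 7) - (6*y^2 - 6*y + 1)^2)/(2*y^3 - 3*y^2 + y + 7)^3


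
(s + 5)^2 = s^2 + 10*s + 25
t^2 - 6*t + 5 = (t - 5)*(t - 1)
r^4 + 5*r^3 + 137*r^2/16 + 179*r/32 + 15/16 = (r + 1/4)*(r + 5/4)*(r + 3/2)*(r + 2)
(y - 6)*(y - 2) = y^2 - 8*y + 12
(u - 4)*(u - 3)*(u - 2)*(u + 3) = u^4 - 6*u^3 - u^2 + 54*u - 72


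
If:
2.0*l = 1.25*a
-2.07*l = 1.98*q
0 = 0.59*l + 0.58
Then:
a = -1.57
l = -0.98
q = 1.03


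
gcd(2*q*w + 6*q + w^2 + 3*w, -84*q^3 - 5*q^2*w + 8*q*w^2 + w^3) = 1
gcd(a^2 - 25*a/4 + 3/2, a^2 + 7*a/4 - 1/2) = a - 1/4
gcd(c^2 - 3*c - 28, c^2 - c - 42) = c - 7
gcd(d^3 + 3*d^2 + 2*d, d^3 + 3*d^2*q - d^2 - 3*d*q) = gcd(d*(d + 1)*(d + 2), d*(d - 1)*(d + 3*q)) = d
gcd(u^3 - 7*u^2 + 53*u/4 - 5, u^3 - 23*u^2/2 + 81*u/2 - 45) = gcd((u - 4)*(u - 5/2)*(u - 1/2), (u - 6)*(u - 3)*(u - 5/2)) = u - 5/2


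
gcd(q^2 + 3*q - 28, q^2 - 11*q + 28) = q - 4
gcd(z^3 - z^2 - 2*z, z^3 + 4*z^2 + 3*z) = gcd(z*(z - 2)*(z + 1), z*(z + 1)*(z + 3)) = z^2 + z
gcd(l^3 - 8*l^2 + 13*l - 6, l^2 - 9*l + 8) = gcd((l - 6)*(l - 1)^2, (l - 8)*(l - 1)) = l - 1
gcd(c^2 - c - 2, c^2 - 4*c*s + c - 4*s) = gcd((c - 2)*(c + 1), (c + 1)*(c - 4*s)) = c + 1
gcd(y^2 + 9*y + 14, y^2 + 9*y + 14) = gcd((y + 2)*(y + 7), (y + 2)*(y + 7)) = y^2 + 9*y + 14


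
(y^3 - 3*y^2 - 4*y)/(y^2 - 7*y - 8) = y*(y - 4)/(y - 8)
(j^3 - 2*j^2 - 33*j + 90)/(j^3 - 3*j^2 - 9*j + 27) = (j^2 + j - 30)/(j^2 - 9)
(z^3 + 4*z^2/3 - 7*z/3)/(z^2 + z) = (3*z^2 + 4*z - 7)/(3*(z + 1))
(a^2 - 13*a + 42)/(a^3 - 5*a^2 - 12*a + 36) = (a - 7)/(a^2 + a - 6)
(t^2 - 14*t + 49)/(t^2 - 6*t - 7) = (t - 7)/(t + 1)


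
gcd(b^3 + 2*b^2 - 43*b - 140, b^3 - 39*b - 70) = b^2 - 2*b - 35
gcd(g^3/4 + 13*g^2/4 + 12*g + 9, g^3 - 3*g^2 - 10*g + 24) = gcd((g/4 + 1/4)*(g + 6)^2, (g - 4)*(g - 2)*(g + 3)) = 1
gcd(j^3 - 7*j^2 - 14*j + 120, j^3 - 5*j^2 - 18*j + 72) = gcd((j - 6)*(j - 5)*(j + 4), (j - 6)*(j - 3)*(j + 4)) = j^2 - 2*j - 24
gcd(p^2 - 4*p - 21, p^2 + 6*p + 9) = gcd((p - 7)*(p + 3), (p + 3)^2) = p + 3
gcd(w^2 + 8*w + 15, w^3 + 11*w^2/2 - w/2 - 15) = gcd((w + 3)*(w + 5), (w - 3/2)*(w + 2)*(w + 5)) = w + 5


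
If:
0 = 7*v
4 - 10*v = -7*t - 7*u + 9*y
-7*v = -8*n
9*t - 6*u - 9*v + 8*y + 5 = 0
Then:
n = 0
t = -2*y/105 - 59/105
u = 137*y/105 - 1/105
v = 0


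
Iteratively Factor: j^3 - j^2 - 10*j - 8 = (j - 4)*(j^2 + 3*j + 2) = (j - 4)*(j + 1)*(j + 2)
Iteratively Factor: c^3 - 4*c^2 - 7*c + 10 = (c - 1)*(c^2 - 3*c - 10) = (c - 1)*(c + 2)*(c - 5)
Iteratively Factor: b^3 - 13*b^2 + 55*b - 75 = (b - 3)*(b^2 - 10*b + 25) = (b - 5)*(b - 3)*(b - 5)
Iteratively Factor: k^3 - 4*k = (k + 2)*(k^2 - 2*k) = (k - 2)*(k + 2)*(k)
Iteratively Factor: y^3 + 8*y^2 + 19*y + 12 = (y + 3)*(y^2 + 5*y + 4) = (y + 3)*(y + 4)*(y + 1)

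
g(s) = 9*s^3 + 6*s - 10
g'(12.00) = 3894.00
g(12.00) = 15614.00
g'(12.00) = 3894.00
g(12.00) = 15614.00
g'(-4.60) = 577.32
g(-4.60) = -913.62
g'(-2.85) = 225.31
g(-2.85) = -235.44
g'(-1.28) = 50.24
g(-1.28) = -36.55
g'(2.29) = 147.59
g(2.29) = 111.82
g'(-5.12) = 713.79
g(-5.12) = -1248.68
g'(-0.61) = 16.05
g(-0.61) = -15.70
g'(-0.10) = 6.27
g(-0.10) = -10.61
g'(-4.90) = 654.27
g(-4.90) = -1098.24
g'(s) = 27*s^2 + 6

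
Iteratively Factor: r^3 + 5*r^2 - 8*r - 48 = (r + 4)*(r^2 + r - 12) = (r - 3)*(r + 4)*(r + 4)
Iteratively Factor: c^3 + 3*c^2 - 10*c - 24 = (c + 2)*(c^2 + c - 12) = (c + 2)*(c + 4)*(c - 3)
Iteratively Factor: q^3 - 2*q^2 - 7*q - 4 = (q - 4)*(q^2 + 2*q + 1) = (q - 4)*(q + 1)*(q + 1)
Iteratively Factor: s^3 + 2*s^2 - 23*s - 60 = (s + 3)*(s^2 - s - 20) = (s + 3)*(s + 4)*(s - 5)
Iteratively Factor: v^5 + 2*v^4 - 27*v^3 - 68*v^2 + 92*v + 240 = (v + 4)*(v^4 - 2*v^3 - 19*v^2 + 8*v + 60) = (v - 5)*(v + 4)*(v^3 + 3*v^2 - 4*v - 12) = (v - 5)*(v + 3)*(v + 4)*(v^2 - 4) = (v - 5)*(v + 2)*(v + 3)*(v + 4)*(v - 2)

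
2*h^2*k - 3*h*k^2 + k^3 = k*(-2*h + k)*(-h + k)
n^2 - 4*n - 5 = (n - 5)*(n + 1)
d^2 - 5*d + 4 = (d - 4)*(d - 1)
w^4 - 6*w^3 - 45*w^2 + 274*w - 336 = (w - 8)*(w - 3)*(w - 2)*(w + 7)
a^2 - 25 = (a - 5)*(a + 5)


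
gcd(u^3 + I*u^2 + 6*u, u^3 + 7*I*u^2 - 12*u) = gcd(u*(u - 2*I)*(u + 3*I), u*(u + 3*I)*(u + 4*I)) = u^2 + 3*I*u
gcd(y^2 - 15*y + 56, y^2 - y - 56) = y - 8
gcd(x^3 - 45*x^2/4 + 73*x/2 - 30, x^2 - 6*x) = x - 6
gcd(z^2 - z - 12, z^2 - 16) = z - 4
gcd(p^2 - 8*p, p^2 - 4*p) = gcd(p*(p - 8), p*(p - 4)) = p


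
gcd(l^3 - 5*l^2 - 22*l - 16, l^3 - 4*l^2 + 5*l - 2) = 1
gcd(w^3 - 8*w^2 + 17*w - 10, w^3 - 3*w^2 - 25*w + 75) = w - 5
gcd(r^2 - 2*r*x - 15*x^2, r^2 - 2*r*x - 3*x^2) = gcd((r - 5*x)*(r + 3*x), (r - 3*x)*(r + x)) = 1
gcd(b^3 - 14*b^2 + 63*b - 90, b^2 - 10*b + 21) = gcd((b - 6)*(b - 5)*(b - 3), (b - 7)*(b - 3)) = b - 3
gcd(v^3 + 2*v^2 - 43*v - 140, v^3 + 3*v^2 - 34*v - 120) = v^2 + 9*v + 20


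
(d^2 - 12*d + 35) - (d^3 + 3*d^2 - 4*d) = -d^3 - 2*d^2 - 8*d + 35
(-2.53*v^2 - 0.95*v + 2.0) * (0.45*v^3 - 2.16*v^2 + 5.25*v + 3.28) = -1.1385*v^5 + 5.0373*v^4 - 10.3305*v^3 - 17.6059*v^2 + 7.384*v + 6.56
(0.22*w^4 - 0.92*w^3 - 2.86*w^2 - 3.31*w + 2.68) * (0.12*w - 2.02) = 0.0264*w^5 - 0.5548*w^4 + 1.5152*w^3 + 5.38*w^2 + 7.0078*w - 5.4136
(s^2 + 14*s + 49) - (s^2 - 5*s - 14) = 19*s + 63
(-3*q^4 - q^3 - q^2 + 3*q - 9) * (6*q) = -18*q^5 - 6*q^4 - 6*q^3 + 18*q^2 - 54*q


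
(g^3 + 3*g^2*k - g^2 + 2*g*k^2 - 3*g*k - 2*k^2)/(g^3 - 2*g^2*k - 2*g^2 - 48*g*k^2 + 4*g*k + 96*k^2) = (g^3 + 3*g^2*k - g^2 + 2*g*k^2 - 3*g*k - 2*k^2)/(g^3 - 2*g^2*k - 2*g^2 - 48*g*k^2 + 4*g*k + 96*k^2)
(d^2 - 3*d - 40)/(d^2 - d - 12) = (-d^2 + 3*d + 40)/(-d^2 + d + 12)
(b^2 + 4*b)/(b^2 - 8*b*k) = (b + 4)/(b - 8*k)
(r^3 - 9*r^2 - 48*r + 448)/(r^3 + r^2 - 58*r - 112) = (r - 8)/(r + 2)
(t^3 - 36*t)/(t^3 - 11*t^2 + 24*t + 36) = t*(t + 6)/(t^2 - 5*t - 6)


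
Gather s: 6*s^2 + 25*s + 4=6*s^2 + 25*s + 4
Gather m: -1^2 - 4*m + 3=2 - 4*m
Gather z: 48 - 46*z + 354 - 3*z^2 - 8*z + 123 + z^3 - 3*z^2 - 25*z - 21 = z^3 - 6*z^2 - 79*z + 504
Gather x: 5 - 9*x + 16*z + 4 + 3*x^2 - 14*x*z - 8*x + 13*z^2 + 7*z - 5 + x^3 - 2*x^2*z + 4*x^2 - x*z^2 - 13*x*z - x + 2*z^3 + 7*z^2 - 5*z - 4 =x^3 + x^2*(7 - 2*z) + x*(-z^2 - 27*z - 18) + 2*z^3 + 20*z^2 + 18*z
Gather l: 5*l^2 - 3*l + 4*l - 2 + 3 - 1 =5*l^2 + l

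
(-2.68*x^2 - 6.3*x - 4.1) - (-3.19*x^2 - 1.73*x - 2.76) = 0.51*x^2 - 4.57*x - 1.34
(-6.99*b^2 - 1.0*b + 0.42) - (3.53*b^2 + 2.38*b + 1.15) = -10.52*b^2 - 3.38*b - 0.73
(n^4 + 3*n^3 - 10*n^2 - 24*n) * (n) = n^5 + 3*n^4 - 10*n^3 - 24*n^2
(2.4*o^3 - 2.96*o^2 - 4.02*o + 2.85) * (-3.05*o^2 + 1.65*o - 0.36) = -7.32*o^5 + 12.988*o^4 + 6.513*o^3 - 14.2599*o^2 + 6.1497*o - 1.026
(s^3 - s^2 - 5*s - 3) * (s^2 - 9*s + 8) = s^5 - 10*s^4 + 12*s^3 + 34*s^2 - 13*s - 24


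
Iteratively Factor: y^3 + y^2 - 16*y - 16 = (y + 1)*(y^2 - 16) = (y - 4)*(y + 1)*(y + 4)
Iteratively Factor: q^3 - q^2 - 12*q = (q - 4)*(q^2 + 3*q) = q*(q - 4)*(q + 3)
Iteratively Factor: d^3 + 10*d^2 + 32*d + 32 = (d + 4)*(d^2 + 6*d + 8) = (d + 4)^2*(d + 2)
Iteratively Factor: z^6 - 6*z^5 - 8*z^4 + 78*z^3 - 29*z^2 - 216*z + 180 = (z - 5)*(z^5 - z^4 - 13*z^3 + 13*z^2 + 36*z - 36) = (z - 5)*(z - 2)*(z^4 + z^3 - 11*z^2 - 9*z + 18) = (z - 5)*(z - 2)*(z + 2)*(z^3 - z^2 - 9*z + 9) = (z - 5)*(z - 2)*(z - 1)*(z + 2)*(z^2 - 9) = (z - 5)*(z - 2)*(z - 1)*(z + 2)*(z + 3)*(z - 3)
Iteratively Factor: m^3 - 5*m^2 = (m)*(m^2 - 5*m) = m*(m - 5)*(m)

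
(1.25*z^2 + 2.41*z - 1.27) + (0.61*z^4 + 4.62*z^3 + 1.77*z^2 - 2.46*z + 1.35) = 0.61*z^4 + 4.62*z^3 + 3.02*z^2 - 0.0499999999999998*z + 0.0800000000000001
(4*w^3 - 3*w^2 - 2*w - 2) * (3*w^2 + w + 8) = 12*w^5 - 5*w^4 + 23*w^3 - 32*w^2 - 18*w - 16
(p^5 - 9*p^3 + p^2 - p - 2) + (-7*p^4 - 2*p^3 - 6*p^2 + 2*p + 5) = p^5 - 7*p^4 - 11*p^3 - 5*p^2 + p + 3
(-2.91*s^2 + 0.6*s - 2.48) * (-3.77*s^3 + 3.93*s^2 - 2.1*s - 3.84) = 10.9707*s^5 - 13.6983*s^4 + 17.8186*s^3 + 0.168000000000001*s^2 + 2.904*s + 9.5232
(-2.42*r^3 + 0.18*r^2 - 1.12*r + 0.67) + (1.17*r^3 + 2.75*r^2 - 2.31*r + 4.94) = -1.25*r^3 + 2.93*r^2 - 3.43*r + 5.61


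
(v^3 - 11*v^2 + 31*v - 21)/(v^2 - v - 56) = (-v^3 + 11*v^2 - 31*v + 21)/(-v^2 + v + 56)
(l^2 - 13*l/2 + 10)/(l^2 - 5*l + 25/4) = 2*(l - 4)/(2*l - 5)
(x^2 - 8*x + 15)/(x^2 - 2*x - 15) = (x - 3)/(x + 3)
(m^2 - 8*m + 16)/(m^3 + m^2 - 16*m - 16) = (m - 4)/(m^2 + 5*m + 4)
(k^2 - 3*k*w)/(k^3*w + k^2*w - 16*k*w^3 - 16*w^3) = k*(k - 3*w)/(w*(k^3 + k^2 - 16*k*w^2 - 16*w^2))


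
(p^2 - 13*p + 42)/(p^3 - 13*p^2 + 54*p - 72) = (p - 7)/(p^2 - 7*p + 12)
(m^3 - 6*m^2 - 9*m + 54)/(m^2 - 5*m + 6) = (m^2 - 3*m - 18)/(m - 2)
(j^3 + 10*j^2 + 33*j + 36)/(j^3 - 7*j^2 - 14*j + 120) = (j^2 + 6*j + 9)/(j^2 - 11*j + 30)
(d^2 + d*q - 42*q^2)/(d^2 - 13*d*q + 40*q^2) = (d^2 + d*q - 42*q^2)/(d^2 - 13*d*q + 40*q^2)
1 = 1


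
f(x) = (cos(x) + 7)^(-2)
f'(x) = 2*sin(x)/(cos(x) + 7)^3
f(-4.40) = 0.02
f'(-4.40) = 0.01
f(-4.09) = 0.02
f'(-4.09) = 0.01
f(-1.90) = 0.02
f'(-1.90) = -0.01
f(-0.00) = 0.02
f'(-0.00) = 0.00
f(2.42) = 0.03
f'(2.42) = 0.01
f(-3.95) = 0.03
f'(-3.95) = 0.01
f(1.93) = 0.02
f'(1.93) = 0.01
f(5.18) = 0.02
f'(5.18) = -0.00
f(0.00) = 0.02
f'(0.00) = 0.00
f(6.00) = 0.02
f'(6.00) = 0.00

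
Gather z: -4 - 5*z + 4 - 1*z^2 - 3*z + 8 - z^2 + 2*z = -2*z^2 - 6*z + 8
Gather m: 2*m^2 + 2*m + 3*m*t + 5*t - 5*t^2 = 2*m^2 + m*(3*t + 2) - 5*t^2 + 5*t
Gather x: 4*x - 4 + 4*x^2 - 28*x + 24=4*x^2 - 24*x + 20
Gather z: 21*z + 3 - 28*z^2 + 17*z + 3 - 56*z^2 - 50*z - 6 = -84*z^2 - 12*z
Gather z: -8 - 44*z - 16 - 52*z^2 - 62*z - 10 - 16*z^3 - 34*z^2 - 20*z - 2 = -16*z^3 - 86*z^2 - 126*z - 36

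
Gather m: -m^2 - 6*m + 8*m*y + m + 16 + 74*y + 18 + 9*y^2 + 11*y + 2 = -m^2 + m*(8*y - 5) + 9*y^2 + 85*y + 36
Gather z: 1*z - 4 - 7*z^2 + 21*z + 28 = -7*z^2 + 22*z + 24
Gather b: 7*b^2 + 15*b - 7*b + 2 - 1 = 7*b^2 + 8*b + 1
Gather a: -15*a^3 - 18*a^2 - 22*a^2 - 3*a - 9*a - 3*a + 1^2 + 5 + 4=-15*a^3 - 40*a^2 - 15*a + 10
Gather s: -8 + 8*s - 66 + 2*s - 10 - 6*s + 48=4*s - 36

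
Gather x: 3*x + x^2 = x^2 + 3*x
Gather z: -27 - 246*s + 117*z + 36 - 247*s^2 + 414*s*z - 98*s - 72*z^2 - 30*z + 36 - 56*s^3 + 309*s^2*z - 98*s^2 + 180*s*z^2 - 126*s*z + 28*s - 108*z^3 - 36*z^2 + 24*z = -56*s^3 - 345*s^2 - 316*s - 108*z^3 + z^2*(180*s - 108) + z*(309*s^2 + 288*s + 111) + 45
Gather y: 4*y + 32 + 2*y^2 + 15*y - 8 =2*y^2 + 19*y + 24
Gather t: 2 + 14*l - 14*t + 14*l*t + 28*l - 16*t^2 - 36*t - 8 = 42*l - 16*t^2 + t*(14*l - 50) - 6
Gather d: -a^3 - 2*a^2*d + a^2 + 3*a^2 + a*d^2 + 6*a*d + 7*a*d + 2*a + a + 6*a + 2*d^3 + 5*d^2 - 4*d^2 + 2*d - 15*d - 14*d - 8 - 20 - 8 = -a^3 + 4*a^2 + 9*a + 2*d^3 + d^2*(a + 1) + d*(-2*a^2 + 13*a - 27) - 36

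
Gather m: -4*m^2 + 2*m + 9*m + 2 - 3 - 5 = -4*m^2 + 11*m - 6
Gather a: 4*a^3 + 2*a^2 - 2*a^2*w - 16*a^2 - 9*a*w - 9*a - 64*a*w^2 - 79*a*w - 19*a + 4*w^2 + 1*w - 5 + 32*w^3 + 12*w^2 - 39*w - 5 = 4*a^3 + a^2*(-2*w - 14) + a*(-64*w^2 - 88*w - 28) + 32*w^3 + 16*w^2 - 38*w - 10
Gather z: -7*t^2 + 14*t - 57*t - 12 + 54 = -7*t^2 - 43*t + 42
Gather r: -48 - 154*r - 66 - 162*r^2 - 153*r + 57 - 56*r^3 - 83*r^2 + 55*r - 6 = -56*r^3 - 245*r^2 - 252*r - 63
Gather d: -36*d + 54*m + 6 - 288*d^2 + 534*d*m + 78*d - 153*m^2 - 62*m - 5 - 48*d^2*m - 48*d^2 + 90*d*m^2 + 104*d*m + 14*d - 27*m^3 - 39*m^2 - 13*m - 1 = d^2*(-48*m - 336) + d*(90*m^2 + 638*m + 56) - 27*m^3 - 192*m^2 - 21*m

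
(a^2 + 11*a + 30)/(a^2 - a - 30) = (a + 6)/(a - 6)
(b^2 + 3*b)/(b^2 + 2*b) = (b + 3)/(b + 2)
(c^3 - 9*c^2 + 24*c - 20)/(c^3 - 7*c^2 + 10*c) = (c - 2)/c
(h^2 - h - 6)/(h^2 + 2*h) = (h - 3)/h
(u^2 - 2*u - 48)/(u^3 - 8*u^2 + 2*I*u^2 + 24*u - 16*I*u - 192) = (u + 6)/(u^2 + 2*I*u + 24)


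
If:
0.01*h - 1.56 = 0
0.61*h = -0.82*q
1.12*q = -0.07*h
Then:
No Solution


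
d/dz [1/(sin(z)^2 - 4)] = -2*sin(z)*cos(z)/(sin(z)^2 - 4)^2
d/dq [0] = 0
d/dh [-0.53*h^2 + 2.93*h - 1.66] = 2.93 - 1.06*h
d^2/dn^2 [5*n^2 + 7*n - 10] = 10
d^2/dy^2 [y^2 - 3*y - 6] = 2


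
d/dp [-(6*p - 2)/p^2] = 2*(3*p - 2)/p^3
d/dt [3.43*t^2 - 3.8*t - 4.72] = 6.86*t - 3.8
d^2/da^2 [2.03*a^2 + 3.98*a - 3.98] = 4.06000000000000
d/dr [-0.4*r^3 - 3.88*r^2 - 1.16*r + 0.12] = -1.2*r^2 - 7.76*r - 1.16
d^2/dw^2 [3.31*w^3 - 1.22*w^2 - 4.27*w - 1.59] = 19.86*w - 2.44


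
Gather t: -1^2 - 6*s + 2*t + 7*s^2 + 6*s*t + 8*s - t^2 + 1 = 7*s^2 + 2*s - t^2 + t*(6*s + 2)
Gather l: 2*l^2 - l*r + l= 2*l^2 + l*(1 - r)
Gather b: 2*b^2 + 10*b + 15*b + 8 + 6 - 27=2*b^2 + 25*b - 13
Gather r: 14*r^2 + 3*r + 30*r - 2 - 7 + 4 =14*r^2 + 33*r - 5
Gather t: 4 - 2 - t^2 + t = -t^2 + t + 2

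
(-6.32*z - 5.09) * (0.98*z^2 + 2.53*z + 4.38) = -6.1936*z^3 - 20.9778*z^2 - 40.5593*z - 22.2942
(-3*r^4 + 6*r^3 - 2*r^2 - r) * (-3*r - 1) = 9*r^5 - 15*r^4 + 5*r^2 + r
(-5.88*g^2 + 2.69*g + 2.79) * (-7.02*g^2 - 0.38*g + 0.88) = 41.2776*g^4 - 16.6494*g^3 - 25.7824*g^2 + 1.307*g + 2.4552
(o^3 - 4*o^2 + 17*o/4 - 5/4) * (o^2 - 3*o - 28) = o^5 - 7*o^4 - 47*o^3/4 + 98*o^2 - 461*o/4 + 35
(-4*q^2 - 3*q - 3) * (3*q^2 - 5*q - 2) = -12*q^4 + 11*q^3 + 14*q^2 + 21*q + 6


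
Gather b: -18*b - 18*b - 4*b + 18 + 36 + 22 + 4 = 80 - 40*b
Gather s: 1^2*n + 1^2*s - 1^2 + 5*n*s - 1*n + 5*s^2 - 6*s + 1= 5*s^2 + s*(5*n - 5)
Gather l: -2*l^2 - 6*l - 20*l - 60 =-2*l^2 - 26*l - 60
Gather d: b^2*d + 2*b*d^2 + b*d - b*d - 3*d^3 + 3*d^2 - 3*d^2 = b^2*d + 2*b*d^2 - 3*d^3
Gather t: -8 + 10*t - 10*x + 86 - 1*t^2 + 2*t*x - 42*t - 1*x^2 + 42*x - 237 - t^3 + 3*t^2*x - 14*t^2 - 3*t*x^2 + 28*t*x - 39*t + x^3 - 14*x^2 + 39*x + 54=-t^3 + t^2*(3*x - 15) + t*(-3*x^2 + 30*x - 71) + x^3 - 15*x^2 + 71*x - 105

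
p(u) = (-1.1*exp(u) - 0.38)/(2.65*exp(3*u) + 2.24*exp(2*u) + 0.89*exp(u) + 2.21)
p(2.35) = -0.00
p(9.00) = 0.00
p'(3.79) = 0.00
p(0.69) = -0.08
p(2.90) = -0.00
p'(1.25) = 0.05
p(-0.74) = -0.26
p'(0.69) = 0.12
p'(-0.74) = 0.02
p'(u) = (-1.1*exp(u) - 0.38)*(-7.95*exp(3*u) - 4.48*exp(2*u) - 0.89*exp(u))/(2.65*exp(3*u) + 2.24*exp(2*u) + 0.89*exp(u) + 2.21)^2 - 1.1*exp(u)/(2.65*exp(3*u) + 2.24*exp(2*u) + 0.89*exp(u) + 2.21) = (5.83*exp(3*u) + 5.485*exp(2*u) + 1.7024*exp(u) - 2.0928)*exp(u)/(7.0225*exp(6*u) + 11.872*exp(5*u) + 9.7346*exp(4*u) + 15.7002*exp(3*u) + 10.6929*exp(2*u) + 3.9338*exp(u) + 4.8841)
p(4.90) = -0.00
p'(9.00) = 0.00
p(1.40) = -0.02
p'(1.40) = 0.04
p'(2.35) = 0.01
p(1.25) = -0.03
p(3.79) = -0.00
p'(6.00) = 0.00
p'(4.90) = 0.00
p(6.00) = 0.00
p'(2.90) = 0.00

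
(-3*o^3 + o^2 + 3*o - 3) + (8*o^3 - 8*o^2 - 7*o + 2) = 5*o^3 - 7*o^2 - 4*o - 1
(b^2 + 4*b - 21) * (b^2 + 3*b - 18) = b^4 + 7*b^3 - 27*b^2 - 135*b + 378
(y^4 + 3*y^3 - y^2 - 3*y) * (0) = 0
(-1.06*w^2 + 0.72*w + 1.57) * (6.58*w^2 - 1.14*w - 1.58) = -6.9748*w^4 + 5.946*w^3 + 11.1846*w^2 - 2.9274*w - 2.4806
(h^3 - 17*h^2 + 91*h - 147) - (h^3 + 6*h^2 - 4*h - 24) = -23*h^2 + 95*h - 123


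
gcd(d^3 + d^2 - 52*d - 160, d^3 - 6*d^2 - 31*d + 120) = d^2 - 3*d - 40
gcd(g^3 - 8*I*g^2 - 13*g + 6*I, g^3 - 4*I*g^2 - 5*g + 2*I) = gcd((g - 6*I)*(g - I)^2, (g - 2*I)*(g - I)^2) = g^2 - 2*I*g - 1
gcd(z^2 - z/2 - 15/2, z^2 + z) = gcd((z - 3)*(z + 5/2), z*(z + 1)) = 1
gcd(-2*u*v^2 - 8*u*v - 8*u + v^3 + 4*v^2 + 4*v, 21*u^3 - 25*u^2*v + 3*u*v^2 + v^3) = 1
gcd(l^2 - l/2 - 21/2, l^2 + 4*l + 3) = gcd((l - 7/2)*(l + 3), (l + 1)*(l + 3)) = l + 3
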